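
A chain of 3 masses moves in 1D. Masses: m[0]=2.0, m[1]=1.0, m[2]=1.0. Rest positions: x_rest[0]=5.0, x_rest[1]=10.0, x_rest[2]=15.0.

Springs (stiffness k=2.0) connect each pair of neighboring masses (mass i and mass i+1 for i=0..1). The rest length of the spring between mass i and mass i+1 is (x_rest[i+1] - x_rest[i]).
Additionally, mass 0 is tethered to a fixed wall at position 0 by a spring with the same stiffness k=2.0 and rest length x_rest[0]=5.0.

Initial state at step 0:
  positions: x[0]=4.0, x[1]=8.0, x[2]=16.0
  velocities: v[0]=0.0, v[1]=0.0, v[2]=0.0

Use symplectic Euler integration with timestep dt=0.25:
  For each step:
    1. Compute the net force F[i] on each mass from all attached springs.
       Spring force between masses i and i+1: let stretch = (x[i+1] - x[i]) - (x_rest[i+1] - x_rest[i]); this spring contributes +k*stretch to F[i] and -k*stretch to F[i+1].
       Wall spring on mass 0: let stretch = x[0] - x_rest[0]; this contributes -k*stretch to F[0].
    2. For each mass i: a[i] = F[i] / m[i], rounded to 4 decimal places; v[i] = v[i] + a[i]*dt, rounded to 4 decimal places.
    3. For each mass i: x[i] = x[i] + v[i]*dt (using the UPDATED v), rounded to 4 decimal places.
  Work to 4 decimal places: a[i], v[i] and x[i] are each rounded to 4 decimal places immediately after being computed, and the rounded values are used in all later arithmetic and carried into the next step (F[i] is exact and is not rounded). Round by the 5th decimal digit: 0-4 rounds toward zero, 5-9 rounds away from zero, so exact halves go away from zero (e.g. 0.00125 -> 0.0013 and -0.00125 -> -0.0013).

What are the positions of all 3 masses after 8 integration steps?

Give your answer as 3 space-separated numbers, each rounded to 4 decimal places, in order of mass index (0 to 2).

Answer: 6.0544 9.2322 14.0824

Derivation:
Step 0: x=[4.0000 8.0000 16.0000] v=[0.0000 0.0000 0.0000]
Step 1: x=[4.0000 8.5000 15.6250] v=[0.0000 2.0000 -1.5000]
Step 2: x=[4.0313 9.3281 14.9844] v=[0.1250 3.3125 -2.5625]
Step 3: x=[4.1417 10.2012 14.2617] v=[0.4414 3.4923 -2.8907]
Step 4: x=[4.3719 10.8244 13.6565] v=[0.9209 2.4928 -2.4210]
Step 5: x=[4.7322 10.9951 13.3222] v=[1.4411 0.6826 -1.3371]
Step 6: x=[5.1882 10.6738 13.3220] v=[1.8238 -1.2853 -0.0007]
Step 7: x=[5.6628 9.9978 13.6158] v=[1.8982 -2.7040 1.1752]
Step 8: x=[6.0544 9.2322 14.0824] v=[1.5663 -3.0625 1.8662]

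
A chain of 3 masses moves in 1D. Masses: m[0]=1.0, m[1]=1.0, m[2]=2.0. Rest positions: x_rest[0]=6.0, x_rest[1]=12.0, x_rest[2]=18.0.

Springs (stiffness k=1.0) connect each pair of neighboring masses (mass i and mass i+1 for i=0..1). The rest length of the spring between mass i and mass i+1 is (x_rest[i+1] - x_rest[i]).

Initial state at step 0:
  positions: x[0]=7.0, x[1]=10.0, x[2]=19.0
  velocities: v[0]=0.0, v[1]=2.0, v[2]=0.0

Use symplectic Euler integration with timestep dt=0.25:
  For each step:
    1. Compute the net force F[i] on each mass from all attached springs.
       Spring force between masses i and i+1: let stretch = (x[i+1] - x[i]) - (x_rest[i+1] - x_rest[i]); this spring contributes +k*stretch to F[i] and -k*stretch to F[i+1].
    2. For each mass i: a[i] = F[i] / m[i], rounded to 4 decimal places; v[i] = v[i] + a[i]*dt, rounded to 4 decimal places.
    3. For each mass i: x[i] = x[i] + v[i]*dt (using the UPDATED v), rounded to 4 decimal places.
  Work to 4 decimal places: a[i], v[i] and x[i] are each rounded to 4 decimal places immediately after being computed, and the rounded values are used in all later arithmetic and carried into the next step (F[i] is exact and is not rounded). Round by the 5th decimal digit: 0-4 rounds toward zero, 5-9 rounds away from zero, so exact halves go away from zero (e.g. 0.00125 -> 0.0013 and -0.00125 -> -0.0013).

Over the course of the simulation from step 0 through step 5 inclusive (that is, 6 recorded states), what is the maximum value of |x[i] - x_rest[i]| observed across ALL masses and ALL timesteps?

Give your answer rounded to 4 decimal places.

Step 0: x=[7.0000 10.0000 19.0000] v=[0.0000 2.0000 0.0000]
Step 1: x=[6.8125 10.8750 18.9063] v=[-0.7500 3.5000 -0.3750]
Step 2: x=[6.5039 11.9981 18.7491] v=[-1.2344 4.4922 -0.6289]
Step 3: x=[6.1637 13.1997 18.5684] v=[-1.3609 4.8064 -0.7228]
Step 4: x=[5.8882 14.2971 18.4074] v=[-1.1019 4.3896 -0.6439]
Step 5: x=[5.7633 15.1259 18.3055] v=[-0.4997 3.3150 -0.4077]
Max displacement = 3.1259

Answer: 3.1259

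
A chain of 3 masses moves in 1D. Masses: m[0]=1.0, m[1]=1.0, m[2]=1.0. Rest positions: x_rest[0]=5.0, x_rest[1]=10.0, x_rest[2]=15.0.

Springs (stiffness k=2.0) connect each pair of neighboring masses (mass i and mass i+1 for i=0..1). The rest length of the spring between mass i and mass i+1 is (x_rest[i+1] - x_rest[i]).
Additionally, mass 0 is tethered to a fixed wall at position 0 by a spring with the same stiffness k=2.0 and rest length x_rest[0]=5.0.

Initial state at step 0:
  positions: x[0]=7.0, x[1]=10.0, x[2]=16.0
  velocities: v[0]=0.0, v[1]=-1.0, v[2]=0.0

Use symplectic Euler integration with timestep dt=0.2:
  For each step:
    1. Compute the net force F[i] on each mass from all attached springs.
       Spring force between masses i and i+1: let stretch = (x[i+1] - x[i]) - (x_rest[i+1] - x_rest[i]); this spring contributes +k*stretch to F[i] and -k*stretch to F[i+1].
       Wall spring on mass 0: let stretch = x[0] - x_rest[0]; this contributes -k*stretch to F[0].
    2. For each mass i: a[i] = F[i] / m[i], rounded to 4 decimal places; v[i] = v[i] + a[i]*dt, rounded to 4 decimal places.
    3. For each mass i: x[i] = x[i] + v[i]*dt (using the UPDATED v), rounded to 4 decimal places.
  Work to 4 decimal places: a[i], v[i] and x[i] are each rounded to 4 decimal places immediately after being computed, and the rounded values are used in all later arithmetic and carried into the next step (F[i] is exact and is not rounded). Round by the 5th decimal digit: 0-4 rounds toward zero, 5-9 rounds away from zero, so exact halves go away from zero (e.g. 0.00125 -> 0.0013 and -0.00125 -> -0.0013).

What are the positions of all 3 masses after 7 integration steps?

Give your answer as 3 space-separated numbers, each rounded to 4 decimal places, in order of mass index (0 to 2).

Step 0: x=[7.0000 10.0000 16.0000] v=[0.0000 -1.0000 0.0000]
Step 1: x=[6.6800 10.0400 15.9200] v=[-1.6000 0.2000 -0.4000]
Step 2: x=[6.0944 10.2816 15.7696] v=[-2.9280 1.2080 -0.7520]
Step 3: x=[5.3562 10.6273 15.5802] v=[-3.6909 1.7283 -0.9472]
Step 4: x=[4.6112 10.9475 15.3945] v=[-3.7249 1.6010 -0.9284]
Step 5: x=[4.0042 11.1166 15.2531] v=[-3.0349 0.8453 -0.7072]
Step 6: x=[3.6459 11.0476 15.1807] v=[-1.7916 -0.3451 -0.3618]
Step 7: x=[3.5880 10.7171 15.1777] v=[-0.2893 -1.6525 -0.0150]

Answer: 3.5880 10.7171 15.1777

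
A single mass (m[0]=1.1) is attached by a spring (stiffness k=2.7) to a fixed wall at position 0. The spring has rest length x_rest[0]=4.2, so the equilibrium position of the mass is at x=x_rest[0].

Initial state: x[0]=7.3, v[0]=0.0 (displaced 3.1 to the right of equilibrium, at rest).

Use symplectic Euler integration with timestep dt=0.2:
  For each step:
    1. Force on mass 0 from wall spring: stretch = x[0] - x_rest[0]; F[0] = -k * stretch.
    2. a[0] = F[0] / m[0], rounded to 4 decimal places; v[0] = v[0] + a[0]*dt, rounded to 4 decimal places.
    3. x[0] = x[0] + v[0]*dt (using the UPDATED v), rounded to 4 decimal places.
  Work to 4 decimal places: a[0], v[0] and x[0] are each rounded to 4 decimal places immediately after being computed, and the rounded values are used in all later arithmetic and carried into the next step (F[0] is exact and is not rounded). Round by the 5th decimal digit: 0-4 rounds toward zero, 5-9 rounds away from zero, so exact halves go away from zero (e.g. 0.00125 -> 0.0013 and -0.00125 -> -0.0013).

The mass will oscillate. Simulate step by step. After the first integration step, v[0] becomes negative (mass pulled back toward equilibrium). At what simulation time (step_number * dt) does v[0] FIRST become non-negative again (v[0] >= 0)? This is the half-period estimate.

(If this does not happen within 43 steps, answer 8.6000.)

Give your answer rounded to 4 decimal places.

Step 0: x=[7.3000] v=[0.0000]
Step 1: x=[6.9956] v=[-1.5218]
Step 2: x=[6.4168] v=[-2.8942]
Step 3: x=[5.6203] v=[-3.9824]
Step 4: x=[4.6844] v=[-4.6796]
Step 5: x=[3.7009] v=[-4.9174]
Step 6: x=[2.7664] v=[-4.6724]
Step 7: x=[1.9727] v=[-3.9686]
Step 8: x=[1.3977] v=[-2.8752]
Step 9: x=[1.0978] v=[-1.4995]
Step 10: x=[1.1025] v=[0.0234]
First v>=0 after going negative at step 10, time=2.0000

Answer: 2.0000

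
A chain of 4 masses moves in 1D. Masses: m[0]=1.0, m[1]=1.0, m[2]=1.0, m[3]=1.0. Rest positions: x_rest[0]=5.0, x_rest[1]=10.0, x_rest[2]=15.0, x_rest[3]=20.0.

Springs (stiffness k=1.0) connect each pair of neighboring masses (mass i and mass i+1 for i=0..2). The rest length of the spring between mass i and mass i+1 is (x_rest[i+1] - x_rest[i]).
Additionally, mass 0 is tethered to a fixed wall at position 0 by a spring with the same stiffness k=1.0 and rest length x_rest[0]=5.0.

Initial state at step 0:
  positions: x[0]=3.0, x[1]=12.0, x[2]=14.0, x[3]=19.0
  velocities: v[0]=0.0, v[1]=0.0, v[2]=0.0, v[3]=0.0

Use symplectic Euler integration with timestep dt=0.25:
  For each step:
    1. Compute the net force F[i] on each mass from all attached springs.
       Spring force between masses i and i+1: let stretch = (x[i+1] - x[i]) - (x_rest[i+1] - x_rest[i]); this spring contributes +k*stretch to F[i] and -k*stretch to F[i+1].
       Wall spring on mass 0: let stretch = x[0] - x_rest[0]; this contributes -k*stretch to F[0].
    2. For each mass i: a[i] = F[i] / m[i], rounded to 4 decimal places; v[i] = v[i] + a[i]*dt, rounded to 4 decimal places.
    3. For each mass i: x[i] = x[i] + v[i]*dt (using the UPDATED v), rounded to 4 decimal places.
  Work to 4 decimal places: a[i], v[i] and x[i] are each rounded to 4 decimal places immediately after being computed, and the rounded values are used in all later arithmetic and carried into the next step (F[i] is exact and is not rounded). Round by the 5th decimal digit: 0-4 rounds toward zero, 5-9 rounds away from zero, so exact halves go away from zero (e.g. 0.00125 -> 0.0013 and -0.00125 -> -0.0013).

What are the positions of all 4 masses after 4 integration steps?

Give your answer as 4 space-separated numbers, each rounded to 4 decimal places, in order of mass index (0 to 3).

Step 0: x=[3.0000 12.0000 14.0000 19.0000] v=[0.0000 0.0000 0.0000 0.0000]
Step 1: x=[3.3750 11.5625 14.1875 19.0000] v=[1.5000 -1.7500 0.7500 0.0000]
Step 2: x=[4.0508 10.7774 14.5117 19.0117] v=[2.7031 -3.1406 1.2969 0.0469]
Step 3: x=[4.8938 9.8052 14.8838 19.0547] v=[3.3721 -3.8887 1.4883 0.1719]
Step 4: x=[5.7379 8.8435 15.1992 19.1495] v=[3.3765 -3.8469 1.2614 0.3792]

Answer: 5.7379 8.8435 15.1992 19.1495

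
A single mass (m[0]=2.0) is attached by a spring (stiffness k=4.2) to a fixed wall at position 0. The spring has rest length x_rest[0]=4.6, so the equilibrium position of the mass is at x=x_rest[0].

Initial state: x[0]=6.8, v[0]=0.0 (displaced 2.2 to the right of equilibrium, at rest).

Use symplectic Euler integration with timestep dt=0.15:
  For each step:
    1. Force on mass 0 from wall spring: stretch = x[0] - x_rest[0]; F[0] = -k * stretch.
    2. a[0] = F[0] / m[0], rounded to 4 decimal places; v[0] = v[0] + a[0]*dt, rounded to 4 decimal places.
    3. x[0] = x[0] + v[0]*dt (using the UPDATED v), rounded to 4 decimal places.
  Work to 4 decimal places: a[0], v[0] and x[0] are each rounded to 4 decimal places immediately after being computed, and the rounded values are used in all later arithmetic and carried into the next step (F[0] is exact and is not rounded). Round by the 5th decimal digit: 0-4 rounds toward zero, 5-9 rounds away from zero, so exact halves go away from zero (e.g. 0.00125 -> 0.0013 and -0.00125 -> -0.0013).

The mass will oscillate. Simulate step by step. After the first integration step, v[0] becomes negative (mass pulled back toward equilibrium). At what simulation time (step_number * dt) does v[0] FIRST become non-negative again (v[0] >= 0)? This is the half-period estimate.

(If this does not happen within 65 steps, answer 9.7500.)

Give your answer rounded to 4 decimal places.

Step 0: x=[6.8000] v=[0.0000]
Step 1: x=[6.6961] v=[-0.6930]
Step 2: x=[6.4931] v=[-1.3533]
Step 3: x=[6.2007] v=[-1.9496]
Step 4: x=[5.8326] v=[-2.4538]
Step 5: x=[5.4063] v=[-2.8421]
Step 6: x=[4.9419] v=[-3.0961]
Step 7: x=[4.4613] v=[-3.2038]
Step 8: x=[3.9873] v=[-3.1601]
Step 9: x=[3.5422] v=[-2.9671]
Step 10: x=[3.1471] v=[-2.6339]
Step 11: x=[2.8207] v=[-2.1762]
Step 12: x=[2.5783] v=[-1.6157]
Step 13: x=[2.4315] v=[-0.9789]
Step 14: x=[2.3871] v=[-0.2958]
Step 15: x=[2.4473] v=[0.4013]
First v>=0 after going negative at step 15, time=2.2500

Answer: 2.2500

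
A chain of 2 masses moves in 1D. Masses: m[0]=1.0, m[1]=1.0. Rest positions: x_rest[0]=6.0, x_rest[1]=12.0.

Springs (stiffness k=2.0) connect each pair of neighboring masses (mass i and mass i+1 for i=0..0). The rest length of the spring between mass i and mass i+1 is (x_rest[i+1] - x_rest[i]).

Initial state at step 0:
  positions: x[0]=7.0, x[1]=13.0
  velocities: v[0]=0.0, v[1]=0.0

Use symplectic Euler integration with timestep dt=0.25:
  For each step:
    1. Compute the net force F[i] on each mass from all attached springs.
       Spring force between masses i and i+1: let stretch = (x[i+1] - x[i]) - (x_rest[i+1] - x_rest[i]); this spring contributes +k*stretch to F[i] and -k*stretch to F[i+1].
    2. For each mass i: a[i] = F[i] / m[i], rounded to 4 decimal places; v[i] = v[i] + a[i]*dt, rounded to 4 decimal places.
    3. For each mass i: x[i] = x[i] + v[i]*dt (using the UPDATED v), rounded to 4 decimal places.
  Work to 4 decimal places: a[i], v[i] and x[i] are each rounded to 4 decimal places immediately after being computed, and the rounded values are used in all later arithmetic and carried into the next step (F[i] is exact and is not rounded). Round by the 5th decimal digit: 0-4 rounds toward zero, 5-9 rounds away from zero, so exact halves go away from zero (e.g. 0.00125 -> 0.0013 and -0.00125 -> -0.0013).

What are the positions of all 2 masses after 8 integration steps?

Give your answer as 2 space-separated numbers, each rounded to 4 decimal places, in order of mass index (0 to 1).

Step 0: x=[7.0000 13.0000] v=[0.0000 0.0000]
Step 1: x=[7.0000 13.0000] v=[0.0000 0.0000]
Step 2: x=[7.0000 13.0000] v=[0.0000 0.0000]
Step 3: x=[7.0000 13.0000] v=[0.0000 0.0000]
Step 4: x=[7.0000 13.0000] v=[0.0000 0.0000]
Step 5: x=[7.0000 13.0000] v=[0.0000 0.0000]
Step 6: x=[7.0000 13.0000] v=[0.0000 0.0000]
Step 7: x=[7.0000 13.0000] v=[0.0000 0.0000]
Step 8: x=[7.0000 13.0000] v=[0.0000 0.0000]

Answer: 7.0000 13.0000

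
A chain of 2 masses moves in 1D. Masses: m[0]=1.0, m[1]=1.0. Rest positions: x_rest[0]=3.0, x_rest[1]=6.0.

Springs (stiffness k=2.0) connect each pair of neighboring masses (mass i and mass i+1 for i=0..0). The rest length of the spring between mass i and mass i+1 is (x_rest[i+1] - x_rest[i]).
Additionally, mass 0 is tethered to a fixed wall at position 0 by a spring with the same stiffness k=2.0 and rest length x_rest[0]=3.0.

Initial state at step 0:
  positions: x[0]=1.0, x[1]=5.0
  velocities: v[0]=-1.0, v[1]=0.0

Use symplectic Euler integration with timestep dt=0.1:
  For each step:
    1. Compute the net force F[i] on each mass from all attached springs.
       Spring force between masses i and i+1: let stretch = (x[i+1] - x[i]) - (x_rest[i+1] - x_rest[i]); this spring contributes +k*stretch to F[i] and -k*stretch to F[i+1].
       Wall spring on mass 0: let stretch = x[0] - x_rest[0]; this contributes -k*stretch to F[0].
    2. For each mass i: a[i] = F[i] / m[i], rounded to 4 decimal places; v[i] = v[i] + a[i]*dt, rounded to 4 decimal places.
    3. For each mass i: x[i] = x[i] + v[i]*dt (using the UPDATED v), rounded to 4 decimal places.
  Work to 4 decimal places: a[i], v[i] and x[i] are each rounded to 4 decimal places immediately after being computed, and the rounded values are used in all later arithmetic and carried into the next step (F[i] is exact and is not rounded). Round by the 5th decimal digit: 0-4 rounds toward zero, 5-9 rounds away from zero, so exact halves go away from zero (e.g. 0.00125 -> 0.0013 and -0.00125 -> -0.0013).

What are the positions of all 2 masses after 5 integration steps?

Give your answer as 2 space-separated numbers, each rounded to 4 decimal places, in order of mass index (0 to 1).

Step 0: x=[1.0000 5.0000] v=[-1.0000 0.0000]
Step 1: x=[0.9600 4.9800] v=[-0.4000 -0.2000]
Step 2: x=[0.9812 4.9396] v=[0.2120 -0.4040]
Step 3: x=[1.0619 4.8800] v=[0.8074 -0.5957]
Step 4: x=[1.1978 4.8041] v=[1.3586 -0.7593]
Step 5: x=[1.3818 4.7160] v=[1.8403 -0.8806]

Answer: 1.3818 4.7160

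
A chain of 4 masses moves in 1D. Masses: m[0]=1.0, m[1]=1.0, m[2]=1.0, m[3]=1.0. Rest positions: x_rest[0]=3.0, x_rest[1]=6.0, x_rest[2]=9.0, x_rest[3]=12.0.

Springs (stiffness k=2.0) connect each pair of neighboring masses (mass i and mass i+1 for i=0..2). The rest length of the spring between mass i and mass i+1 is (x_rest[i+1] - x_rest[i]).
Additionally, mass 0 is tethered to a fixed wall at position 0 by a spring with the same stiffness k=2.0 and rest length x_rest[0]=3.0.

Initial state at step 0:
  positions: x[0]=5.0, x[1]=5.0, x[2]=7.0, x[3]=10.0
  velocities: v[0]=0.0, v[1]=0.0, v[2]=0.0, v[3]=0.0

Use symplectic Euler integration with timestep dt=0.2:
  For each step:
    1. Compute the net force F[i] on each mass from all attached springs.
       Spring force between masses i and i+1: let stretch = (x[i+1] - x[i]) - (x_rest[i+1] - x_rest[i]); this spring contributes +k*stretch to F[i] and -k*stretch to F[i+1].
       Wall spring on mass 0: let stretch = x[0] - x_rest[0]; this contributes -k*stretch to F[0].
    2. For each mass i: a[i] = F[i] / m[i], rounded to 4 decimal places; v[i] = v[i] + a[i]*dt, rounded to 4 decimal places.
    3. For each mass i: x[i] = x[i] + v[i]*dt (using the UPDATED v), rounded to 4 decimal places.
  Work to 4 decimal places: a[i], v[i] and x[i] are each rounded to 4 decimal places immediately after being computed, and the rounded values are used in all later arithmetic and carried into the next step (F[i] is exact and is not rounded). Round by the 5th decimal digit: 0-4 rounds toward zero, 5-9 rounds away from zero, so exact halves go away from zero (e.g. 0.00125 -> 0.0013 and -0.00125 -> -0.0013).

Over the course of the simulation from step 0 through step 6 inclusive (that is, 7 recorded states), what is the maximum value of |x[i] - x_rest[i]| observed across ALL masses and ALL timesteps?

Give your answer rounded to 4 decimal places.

Step 0: x=[5.0000 5.0000 7.0000 10.0000] v=[0.0000 0.0000 0.0000 0.0000]
Step 1: x=[4.6000 5.1600 7.0800 10.0000] v=[-2.0000 0.8000 0.4000 0.0000]
Step 2: x=[3.8768 5.4288 7.2400 10.0064] v=[-3.6160 1.3440 0.8000 0.0320]
Step 3: x=[2.9676 5.7183 7.4764 10.0315] v=[-4.5459 1.4477 1.1821 0.1254]
Step 4: x=[2.0411 5.9284 7.7766 10.0922] v=[-4.6327 1.0507 1.5009 0.3034]
Step 5: x=[1.2623 5.9754 8.1142 10.2076] v=[-3.8942 0.2351 1.6879 0.5772]
Step 6: x=[0.7595 5.8165 8.4481 10.3956] v=[-2.5139 -0.7946 1.6697 0.9398]
Max displacement = 2.2405

Answer: 2.2405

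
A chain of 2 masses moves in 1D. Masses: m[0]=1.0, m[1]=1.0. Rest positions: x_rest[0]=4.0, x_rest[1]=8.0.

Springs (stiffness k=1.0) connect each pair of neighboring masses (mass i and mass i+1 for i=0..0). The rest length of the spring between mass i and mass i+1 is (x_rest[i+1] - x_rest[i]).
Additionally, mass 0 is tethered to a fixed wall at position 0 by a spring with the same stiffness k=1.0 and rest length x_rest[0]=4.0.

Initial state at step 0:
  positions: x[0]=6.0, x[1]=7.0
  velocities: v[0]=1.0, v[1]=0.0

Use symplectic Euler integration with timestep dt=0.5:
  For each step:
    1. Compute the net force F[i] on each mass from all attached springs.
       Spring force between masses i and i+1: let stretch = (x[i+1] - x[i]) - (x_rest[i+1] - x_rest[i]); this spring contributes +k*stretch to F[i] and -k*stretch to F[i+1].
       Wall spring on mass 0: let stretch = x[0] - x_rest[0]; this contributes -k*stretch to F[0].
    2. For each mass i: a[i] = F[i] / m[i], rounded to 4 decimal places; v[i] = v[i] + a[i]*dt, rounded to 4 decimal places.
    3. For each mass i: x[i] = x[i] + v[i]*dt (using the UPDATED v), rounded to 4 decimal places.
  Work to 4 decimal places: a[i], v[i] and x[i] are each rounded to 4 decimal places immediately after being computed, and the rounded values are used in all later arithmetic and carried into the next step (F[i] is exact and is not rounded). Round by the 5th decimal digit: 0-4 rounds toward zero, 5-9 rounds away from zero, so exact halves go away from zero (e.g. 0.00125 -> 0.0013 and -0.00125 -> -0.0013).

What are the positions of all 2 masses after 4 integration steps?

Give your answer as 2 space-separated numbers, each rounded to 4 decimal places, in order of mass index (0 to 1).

Answer: 2.6524 9.8321

Derivation:
Step 0: x=[6.0000 7.0000] v=[1.0000 0.0000]
Step 1: x=[5.2500 7.7500] v=[-1.5000 1.5000]
Step 2: x=[3.8125 8.8750] v=[-2.8750 2.2500]
Step 3: x=[2.6875 9.7344] v=[-2.2500 1.7188]
Step 4: x=[2.6524 9.8321] v=[-0.0703 0.1954]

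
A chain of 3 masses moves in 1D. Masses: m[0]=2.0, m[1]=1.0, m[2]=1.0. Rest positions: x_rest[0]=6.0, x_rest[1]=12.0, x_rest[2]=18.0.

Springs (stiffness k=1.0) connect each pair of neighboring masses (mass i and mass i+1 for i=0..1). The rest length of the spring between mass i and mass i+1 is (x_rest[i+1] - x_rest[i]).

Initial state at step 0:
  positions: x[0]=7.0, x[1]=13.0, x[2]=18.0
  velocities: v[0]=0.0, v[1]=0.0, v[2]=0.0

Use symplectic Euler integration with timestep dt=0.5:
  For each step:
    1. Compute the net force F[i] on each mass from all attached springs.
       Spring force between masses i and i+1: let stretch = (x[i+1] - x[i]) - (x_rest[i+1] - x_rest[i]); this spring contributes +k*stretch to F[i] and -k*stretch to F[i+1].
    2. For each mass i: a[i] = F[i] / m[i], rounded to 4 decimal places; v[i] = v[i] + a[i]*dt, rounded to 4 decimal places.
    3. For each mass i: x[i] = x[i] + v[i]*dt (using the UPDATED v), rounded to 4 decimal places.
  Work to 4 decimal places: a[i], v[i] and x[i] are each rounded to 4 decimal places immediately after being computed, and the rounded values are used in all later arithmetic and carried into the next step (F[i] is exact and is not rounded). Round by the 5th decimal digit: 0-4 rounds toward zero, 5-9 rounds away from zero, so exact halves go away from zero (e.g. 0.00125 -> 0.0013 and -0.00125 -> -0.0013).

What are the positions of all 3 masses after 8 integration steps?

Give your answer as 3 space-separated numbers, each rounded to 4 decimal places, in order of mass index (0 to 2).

Step 0: x=[7.0000 13.0000 18.0000] v=[0.0000 0.0000 0.0000]
Step 1: x=[7.0000 12.7500 18.2500] v=[0.0000 -0.5000 0.5000]
Step 2: x=[6.9688 12.4375 18.6250] v=[-0.0625 -0.6250 0.7500]
Step 3: x=[6.8711 12.3047 18.9532] v=[-0.1954 -0.2656 0.6563]
Step 4: x=[6.7026 12.4757 19.1193] v=[-0.3370 0.3419 0.3321]
Step 5: x=[6.5057 12.8643 19.1245] v=[-0.3938 0.7772 0.0103]
Step 6: x=[6.3536 13.2283 19.0646] v=[-0.3042 0.7280 -0.1198]
Step 7: x=[6.3109 13.3327 19.0456] v=[-0.0855 0.2088 -0.0380]
Step 8: x=[6.3959 13.1099 19.0984] v=[0.1700 -0.4457 0.1056]

Answer: 6.3959 13.1099 19.0984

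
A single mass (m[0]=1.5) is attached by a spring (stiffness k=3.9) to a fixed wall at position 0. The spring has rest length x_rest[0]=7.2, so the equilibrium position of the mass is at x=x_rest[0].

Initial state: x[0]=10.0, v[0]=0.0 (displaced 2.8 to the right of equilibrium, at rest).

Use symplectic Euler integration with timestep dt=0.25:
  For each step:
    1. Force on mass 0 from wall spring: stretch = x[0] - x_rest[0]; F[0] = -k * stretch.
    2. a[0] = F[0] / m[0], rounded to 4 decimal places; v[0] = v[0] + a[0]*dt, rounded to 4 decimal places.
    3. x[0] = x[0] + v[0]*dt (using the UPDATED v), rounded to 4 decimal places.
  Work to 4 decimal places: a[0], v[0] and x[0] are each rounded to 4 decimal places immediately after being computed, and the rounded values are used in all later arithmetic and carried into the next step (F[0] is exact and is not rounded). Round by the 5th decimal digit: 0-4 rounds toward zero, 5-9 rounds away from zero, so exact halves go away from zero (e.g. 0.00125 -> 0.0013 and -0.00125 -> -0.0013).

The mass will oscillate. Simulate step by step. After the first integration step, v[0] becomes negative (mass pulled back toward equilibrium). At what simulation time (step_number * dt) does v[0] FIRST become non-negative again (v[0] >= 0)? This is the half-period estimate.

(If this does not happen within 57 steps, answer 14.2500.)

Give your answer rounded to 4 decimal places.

Answer: 2.0000

Derivation:
Step 0: x=[10.0000] v=[0.0000]
Step 1: x=[9.5450] v=[-1.8200]
Step 2: x=[8.7089] v=[-3.3443]
Step 3: x=[7.6276] v=[-4.3251]
Step 4: x=[6.4768] v=[-4.6031]
Step 5: x=[5.4436] v=[-4.1330]
Step 6: x=[4.6958] v=[-2.9914]
Step 7: x=[4.3549] v=[-1.3637]
Step 8: x=[4.4763] v=[0.4856]
First v>=0 after going negative at step 8, time=2.0000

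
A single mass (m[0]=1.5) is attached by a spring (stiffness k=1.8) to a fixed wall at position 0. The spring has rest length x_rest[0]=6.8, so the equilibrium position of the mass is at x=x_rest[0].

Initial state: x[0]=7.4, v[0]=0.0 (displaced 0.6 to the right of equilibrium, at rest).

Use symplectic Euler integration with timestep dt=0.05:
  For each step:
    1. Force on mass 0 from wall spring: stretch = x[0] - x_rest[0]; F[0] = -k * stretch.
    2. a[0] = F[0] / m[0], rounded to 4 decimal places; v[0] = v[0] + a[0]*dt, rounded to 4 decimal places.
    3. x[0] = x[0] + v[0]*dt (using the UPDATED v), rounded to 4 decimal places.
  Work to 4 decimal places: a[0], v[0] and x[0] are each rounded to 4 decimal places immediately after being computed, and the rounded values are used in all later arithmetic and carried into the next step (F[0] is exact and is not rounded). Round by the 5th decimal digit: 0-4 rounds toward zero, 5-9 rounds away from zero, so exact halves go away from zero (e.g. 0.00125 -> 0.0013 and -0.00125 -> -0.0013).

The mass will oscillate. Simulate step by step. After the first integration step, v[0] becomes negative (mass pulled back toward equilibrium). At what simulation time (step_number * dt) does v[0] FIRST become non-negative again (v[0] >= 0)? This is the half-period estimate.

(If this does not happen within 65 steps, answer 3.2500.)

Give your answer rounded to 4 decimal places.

Answer: 2.9000

Derivation:
Step 0: x=[7.4000] v=[0.0000]
Step 1: x=[7.3982] v=[-0.0360]
Step 2: x=[7.3946] v=[-0.0719]
Step 3: x=[7.3892] v=[-0.1076]
Step 4: x=[7.3821] v=[-0.1430]
Step 5: x=[7.3732] v=[-0.1779]
Step 6: x=[7.3626] v=[-0.2123]
Step 7: x=[7.3503] v=[-0.2461]
Step 8: x=[7.3363] v=[-0.2791]
Step 9: x=[7.3207] v=[-0.3113]
Step 10: x=[7.3036] v=[-0.3425]
Step 11: x=[7.2850] v=[-0.3727]
Step 12: x=[7.2649] v=[-0.4018]
Step 13: x=[7.2434] v=[-0.4297]
Step 14: x=[7.2206] v=[-0.4563]
Step 15: x=[7.1965] v=[-0.4815]
Step 16: x=[7.1712] v=[-0.5053]
Step 17: x=[7.1448] v=[-0.5276]
Step 18: x=[7.1174] v=[-0.5483]
Step 19: x=[7.0890] v=[-0.5673]
Step 20: x=[7.0598] v=[-0.5846]
Step 21: x=[7.0298] v=[-0.6002]
Step 22: x=[6.9991] v=[-0.6140]
Step 23: x=[6.9678] v=[-0.6259]
Step 24: x=[6.9360] v=[-0.6360]
Step 25: x=[6.9038] v=[-0.6442]
Step 26: x=[6.8713] v=[-0.6504]
Step 27: x=[6.8386] v=[-0.6547]
Step 28: x=[6.8058] v=[-0.6570]
Step 29: x=[6.7729] v=[-0.6574]
Step 30: x=[6.7401] v=[-0.6558]
Step 31: x=[6.7075] v=[-0.6522]
Step 32: x=[6.6752] v=[-0.6467]
Step 33: x=[6.6432] v=[-0.6392]
Step 34: x=[6.6117] v=[-0.6298]
Step 35: x=[6.5808] v=[-0.6185]
Step 36: x=[6.5505] v=[-0.6054]
Step 37: x=[6.5210] v=[-0.5904]
Step 38: x=[6.4923] v=[-0.5737]
Step 39: x=[6.4645] v=[-0.5552]
Step 40: x=[6.4377] v=[-0.5351]
Step 41: x=[6.4120] v=[-0.5134]
Step 42: x=[6.3875] v=[-0.4901]
Step 43: x=[6.3642] v=[-0.4654]
Step 44: x=[6.3422] v=[-0.4393]
Step 45: x=[6.3216] v=[-0.4118]
Step 46: x=[6.3024] v=[-0.3831]
Step 47: x=[6.2847] v=[-0.3532]
Step 48: x=[6.2686] v=[-0.3223]
Step 49: x=[6.2541] v=[-0.2904]
Step 50: x=[6.2412] v=[-0.2576]
Step 51: x=[6.2300] v=[-0.2241]
Step 52: x=[6.2205] v=[-0.1899]
Step 53: x=[6.2127] v=[-0.1551]
Step 54: x=[6.2067] v=[-0.1199]
Step 55: x=[6.2025] v=[-0.0843]
Step 56: x=[6.2001] v=[-0.0485]
Step 57: x=[6.1995] v=[-0.0125]
Step 58: x=[6.2007] v=[0.0235]
First v>=0 after going negative at step 58, time=2.9000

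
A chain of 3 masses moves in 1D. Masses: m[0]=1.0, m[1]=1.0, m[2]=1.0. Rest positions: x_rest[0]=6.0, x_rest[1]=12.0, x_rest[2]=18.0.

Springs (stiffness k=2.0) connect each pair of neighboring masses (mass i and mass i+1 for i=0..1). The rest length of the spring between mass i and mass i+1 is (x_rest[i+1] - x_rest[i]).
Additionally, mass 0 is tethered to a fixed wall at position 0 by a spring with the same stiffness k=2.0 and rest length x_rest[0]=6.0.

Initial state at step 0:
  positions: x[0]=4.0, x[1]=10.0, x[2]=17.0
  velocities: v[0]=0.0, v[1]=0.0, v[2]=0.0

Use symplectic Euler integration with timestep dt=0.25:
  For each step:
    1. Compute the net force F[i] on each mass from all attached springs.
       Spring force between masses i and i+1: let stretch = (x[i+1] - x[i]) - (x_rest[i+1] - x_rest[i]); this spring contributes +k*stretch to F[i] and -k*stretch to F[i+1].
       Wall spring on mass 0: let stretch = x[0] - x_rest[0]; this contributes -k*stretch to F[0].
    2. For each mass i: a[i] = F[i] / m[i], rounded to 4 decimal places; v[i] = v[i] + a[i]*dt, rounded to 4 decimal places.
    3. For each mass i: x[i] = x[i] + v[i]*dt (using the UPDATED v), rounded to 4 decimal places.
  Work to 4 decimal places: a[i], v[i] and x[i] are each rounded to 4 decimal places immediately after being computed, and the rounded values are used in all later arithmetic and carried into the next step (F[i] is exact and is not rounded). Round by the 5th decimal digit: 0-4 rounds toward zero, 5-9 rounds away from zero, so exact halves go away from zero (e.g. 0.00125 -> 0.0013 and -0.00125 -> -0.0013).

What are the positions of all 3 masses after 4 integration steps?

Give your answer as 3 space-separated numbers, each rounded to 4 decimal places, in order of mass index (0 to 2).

Answer: 5.8631 11.0294 16.1787

Derivation:
Step 0: x=[4.0000 10.0000 17.0000] v=[0.0000 0.0000 0.0000]
Step 1: x=[4.2500 10.1250 16.8750] v=[1.0000 0.5000 -0.5000]
Step 2: x=[4.7031 10.3594 16.6563] v=[1.8125 0.9375 -0.8750]
Step 3: x=[5.2754 10.6739 16.4004] v=[2.2891 1.2578 -1.0235]
Step 4: x=[5.8631 11.0294 16.1787] v=[2.3507 1.4218 -0.8868]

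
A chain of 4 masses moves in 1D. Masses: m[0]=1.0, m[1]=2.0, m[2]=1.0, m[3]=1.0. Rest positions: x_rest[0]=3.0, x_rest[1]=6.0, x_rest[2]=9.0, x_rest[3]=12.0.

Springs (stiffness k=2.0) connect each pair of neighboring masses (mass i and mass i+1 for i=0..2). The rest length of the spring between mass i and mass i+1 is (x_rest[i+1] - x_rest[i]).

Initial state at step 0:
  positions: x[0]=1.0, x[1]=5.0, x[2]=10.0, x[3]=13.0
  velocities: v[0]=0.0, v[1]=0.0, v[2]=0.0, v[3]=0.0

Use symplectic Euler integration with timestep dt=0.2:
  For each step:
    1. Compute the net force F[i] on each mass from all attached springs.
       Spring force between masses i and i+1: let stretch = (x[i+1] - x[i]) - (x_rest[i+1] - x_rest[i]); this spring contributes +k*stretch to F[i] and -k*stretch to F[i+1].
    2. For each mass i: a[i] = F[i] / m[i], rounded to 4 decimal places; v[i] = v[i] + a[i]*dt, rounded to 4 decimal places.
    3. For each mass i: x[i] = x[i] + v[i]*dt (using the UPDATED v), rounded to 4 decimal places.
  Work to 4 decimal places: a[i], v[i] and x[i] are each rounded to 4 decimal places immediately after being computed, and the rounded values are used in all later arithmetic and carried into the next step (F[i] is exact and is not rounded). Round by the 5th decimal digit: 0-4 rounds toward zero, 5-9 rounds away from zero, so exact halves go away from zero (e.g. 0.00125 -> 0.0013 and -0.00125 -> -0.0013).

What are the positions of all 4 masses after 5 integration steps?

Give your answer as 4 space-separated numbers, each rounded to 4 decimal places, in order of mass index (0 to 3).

Answer: 2.0820 5.4156 8.4480 12.6385

Derivation:
Step 0: x=[1.0000 5.0000 10.0000 13.0000] v=[0.0000 0.0000 0.0000 0.0000]
Step 1: x=[1.0800 5.0400 9.8400 13.0000] v=[0.4000 0.2000 -0.8000 0.0000]
Step 2: x=[1.2368 5.1136 9.5488 12.9872] v=[0.7840 0.3680 -1.4560 -0.0640]
Step 3: x=[1.4637 5.2095 9.1779 12.9393] v=[1.1347 0.4797 -1.8547 -0.2394]
Step 4: x=[1.7503 5.3143 8.7904 12.8305] v=[1.4330 0.5242 -1.9375 -0.5440]
Step 5: x=[2.0820 5.4156 8.4480 12.6385] v=[1.6586 0.5066 -1.7119 -0.9600]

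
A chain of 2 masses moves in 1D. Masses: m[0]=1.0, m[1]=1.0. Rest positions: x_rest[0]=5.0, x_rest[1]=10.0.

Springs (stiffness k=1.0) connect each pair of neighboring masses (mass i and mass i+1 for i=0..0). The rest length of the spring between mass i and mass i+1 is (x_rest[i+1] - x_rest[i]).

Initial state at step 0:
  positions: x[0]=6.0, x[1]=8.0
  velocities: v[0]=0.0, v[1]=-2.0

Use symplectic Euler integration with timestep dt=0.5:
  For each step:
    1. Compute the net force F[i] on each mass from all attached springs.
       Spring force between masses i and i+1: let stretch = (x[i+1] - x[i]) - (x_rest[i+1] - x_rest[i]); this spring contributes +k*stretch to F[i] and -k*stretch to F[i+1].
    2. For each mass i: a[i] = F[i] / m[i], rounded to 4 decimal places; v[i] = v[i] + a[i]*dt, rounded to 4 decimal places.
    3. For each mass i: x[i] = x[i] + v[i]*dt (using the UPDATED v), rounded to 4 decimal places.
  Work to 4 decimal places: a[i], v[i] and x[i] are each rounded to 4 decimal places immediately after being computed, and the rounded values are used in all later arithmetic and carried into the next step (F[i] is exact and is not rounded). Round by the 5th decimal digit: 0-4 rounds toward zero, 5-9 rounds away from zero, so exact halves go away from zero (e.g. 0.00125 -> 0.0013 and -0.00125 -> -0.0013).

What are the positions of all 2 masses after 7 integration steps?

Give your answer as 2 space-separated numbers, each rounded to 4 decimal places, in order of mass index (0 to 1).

Answer: 1.3321 5.6680

Derivation:
Step 0: x=[6.0000 8.0000] v=[0.0000 -2.0000]
Step 1: x=[5.2500 7.7500] v=[-1.5000 -0.5000]
Step 2: x=[3.8750 8.1250] v=[-2.7500 0.7500]
Step 3: x=[2.3125 8.6875] v=[-3.1250 1.1250]
Step 4: x=[1.0938 8.9063] v=[-2.4375 0.4375]
Step 5: x=[0.5782 8.4219] v=[-1.0313 -0.9688]
Step 6: x=[0.7735 7.2266] v=[0.3906 -2.3907]
Step 7: x=[1.3321 5.6680] v=[1.1172 -3.1173]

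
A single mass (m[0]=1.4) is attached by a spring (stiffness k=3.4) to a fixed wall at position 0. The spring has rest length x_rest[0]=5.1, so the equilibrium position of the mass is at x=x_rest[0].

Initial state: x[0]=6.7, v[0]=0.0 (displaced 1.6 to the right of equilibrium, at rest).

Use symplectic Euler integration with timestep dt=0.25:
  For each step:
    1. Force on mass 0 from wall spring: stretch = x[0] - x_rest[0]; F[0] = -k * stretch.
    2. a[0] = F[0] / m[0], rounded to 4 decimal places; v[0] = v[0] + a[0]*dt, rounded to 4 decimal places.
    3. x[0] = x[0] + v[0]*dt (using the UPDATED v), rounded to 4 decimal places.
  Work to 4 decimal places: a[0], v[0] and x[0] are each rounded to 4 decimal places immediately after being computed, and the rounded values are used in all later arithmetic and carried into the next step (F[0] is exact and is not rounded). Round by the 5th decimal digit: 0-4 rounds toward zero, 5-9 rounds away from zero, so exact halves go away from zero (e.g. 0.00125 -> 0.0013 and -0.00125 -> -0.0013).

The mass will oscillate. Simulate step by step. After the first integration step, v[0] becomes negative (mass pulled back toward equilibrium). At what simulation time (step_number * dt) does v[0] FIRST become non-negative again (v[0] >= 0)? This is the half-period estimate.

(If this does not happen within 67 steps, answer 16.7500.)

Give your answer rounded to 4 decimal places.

Step 0: x=[6.7000] v=[0.0000]
Step 1: x=[6.4572] v=[-0.9714]
Step 2: x=[6.0084] v=[-1.7954]
Step 3: x=[5.4217] v=[-2.3469]
Step 4: x=[4.7862] v=[-2.5422]
Step 5: x=[4.1983] v=[-2.3517]
Step 6: x=[3.7472] v=[-1.8043]
Step 7: x=[3.5015] v=[-0.9830]
Step 8: x=[3.4984] v=[-0.0125]
Step 9: x=[3.7384] v=[0.9599]
First v>=0 after going negative at step 9, time=2.2500

Answer: 2.2500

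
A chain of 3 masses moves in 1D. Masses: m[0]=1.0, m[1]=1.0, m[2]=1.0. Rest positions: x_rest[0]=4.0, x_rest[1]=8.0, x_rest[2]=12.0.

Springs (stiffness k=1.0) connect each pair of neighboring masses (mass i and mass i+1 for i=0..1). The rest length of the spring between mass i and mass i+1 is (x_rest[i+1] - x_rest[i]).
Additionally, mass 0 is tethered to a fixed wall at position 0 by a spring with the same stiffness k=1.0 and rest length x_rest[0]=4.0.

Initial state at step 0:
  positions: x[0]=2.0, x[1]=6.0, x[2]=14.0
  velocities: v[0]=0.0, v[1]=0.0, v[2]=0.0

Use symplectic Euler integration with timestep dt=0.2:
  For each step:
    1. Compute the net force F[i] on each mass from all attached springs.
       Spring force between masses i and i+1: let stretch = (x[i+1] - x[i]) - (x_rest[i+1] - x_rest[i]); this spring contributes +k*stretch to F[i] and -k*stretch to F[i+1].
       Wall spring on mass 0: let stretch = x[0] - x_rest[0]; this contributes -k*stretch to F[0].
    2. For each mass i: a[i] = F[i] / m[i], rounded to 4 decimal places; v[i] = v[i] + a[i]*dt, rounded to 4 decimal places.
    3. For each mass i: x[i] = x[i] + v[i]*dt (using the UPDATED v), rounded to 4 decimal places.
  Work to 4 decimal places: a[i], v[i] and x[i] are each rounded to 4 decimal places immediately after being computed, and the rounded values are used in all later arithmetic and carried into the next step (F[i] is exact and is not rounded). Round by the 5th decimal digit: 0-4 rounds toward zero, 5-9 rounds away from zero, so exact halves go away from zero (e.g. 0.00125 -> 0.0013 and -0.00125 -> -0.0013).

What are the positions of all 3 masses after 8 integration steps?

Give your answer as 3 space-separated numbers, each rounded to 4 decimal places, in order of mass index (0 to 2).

Step 0: x=[2.0000 6.0000 14.0000] v=[0.0000 0.0000 0.0000]
Step 1: x=[2.0800 6.1600 13.8400] v=[0.4000 0.8000 -0.8000]
Step 2: x=[2.2400 6.4640 13.5328] v=[0.8000 1.5200 -1.5360]
Step 3: x=[2.4794 6.8818 13.1028] v=[1.1968 2.0890 -2.1498]
Step 4: x=[2.7957 7.3723 12.5840] v=[1.5814 2.4527 -2.5940]
Step 5: x=[3.1832 7.8882 12.0167] v=[1.9376 2.5797 -2.8363]
Step 6: x=[3.6316 8.3811 11.4443] v=[2.2420 2.4644 -2.8620]
Step 7: x=[4.1247 8.8065 10.9094] v=[2.4656 2.1271 -2.6746]
Step 8: x=[4.6401 9.1288 10.4504] v=[2.5770 1.6113 -2.2952]

Answer: 4.6401 9.1288 10.4504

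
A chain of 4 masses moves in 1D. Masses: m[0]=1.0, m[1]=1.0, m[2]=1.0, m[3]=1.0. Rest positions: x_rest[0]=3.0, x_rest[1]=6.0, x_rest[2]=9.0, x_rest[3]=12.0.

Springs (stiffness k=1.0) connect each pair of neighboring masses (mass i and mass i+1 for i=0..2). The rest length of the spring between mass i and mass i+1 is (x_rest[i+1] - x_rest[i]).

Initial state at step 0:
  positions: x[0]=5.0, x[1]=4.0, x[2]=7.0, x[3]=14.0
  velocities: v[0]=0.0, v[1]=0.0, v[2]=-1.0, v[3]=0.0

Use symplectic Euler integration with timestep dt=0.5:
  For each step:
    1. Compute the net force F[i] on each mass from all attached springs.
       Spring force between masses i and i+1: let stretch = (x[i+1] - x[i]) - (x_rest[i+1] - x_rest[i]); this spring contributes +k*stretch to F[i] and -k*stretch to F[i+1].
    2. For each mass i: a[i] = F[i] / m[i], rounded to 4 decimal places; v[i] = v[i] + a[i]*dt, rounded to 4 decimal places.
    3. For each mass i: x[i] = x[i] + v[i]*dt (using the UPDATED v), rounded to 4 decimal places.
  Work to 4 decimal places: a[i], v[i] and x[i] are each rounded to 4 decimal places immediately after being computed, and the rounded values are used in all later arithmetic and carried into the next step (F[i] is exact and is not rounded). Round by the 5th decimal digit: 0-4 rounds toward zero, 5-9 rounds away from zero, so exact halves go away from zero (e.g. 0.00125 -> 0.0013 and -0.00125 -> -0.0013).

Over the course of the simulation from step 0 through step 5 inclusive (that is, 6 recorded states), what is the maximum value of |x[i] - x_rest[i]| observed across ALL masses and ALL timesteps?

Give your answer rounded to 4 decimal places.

Step 0: x=[5.0000 4.0000 7.0000 14.0000] v=[0.0000 0.0000 -1.0000 0.0000]
Step 1: x=[4.0000 5.0000 7.5000 13.0000] v=[-2.0000 2.0000 1.0000 -2.0000]
Step 2: x=[2.5000 6.3750 8.7500 11.3750] v=[-3.0000 2.7500 2.5000 -3.2500]
Step 3: x=[1.2188 7.3750 10.0625 9.8438] v=[-2.5625 2.0000 2.6250 -3.0625]
Step 4: x=[0.7266 7.5079 10.6485 9.1172] v=[-0.9844 0.2657 1.1719 -1.4532]
Step 5: x=[1.1798 6.7306 10.0665 9.5235] v=[0.9063 -1.5547 -1.1641 0.8125]
Max displacement = 2.8828

Answer: 2.8828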